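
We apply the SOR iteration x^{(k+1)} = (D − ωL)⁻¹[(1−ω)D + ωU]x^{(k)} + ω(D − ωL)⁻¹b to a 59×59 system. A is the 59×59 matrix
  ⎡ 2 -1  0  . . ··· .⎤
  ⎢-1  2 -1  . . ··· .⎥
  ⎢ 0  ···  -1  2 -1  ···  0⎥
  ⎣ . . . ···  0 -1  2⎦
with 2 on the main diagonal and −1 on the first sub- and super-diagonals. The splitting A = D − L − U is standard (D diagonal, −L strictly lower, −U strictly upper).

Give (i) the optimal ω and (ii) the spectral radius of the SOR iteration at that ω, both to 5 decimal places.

ω* = 1.90053, ρ_SOR = 0.90053

With n=59, ρ(Jacobi) = cos(π/60) = 0.99863.
√(1 − cos²(π/60)) = sin(π/60) ≈ 0.052336.
ω* = 2/(1+0.052336) = 1.90053
At ω = 1.90053 every |λ(B_ω)| = ω−1, so ρ_SOR = 0.90053.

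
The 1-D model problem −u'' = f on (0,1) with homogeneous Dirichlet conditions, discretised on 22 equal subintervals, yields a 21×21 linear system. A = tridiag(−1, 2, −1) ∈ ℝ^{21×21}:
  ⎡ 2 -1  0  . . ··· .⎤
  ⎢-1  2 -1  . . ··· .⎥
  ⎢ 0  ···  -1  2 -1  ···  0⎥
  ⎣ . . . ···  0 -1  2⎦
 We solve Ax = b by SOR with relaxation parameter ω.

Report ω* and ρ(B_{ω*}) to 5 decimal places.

½·tridiag(1,0,1) at n=21: λ_k = cos(kπ/22); max |λ| at k=1 ⇒ ρ_J = cos(π/22) ≈ 0.98982.
1 − cos²(π/22) = sin²(π/22) ⇒ √(1−ρ_J²) = sin(π/22) = 0.142315.
ω* = 2 / (1 + 0.142315) = 2 / 1.142315 ≈ 1.75083.
ρ(B_{ω*}) = ω*−1 = 0.75083

ω* = 1.75083, ρ_SOR = 0.75083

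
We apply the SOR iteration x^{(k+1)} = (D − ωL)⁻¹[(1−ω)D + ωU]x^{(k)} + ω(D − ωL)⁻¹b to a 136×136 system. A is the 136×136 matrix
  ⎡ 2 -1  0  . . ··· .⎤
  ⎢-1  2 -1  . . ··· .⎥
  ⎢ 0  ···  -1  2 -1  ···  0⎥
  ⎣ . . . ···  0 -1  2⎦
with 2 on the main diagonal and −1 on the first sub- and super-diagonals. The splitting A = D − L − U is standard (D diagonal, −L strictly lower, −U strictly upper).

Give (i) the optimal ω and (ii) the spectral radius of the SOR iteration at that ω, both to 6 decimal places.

ω* = 1.955169, ρ_SOR = 0.955169

n=136: λ(B_J) = 1 − λ(A)/2 = cos(kπ/137); k=1 gives ρ_J = 0.999737.
√(1 − cos²(π/137)) = sin(π/137) ≈ 0.0229293.
[ω*] 2 ÷ (1 + 0.0229293) = 2 ÷ 1.0229293 = 1.955169.
ρ_SOR = ω* − 1 ≈ 0.955169.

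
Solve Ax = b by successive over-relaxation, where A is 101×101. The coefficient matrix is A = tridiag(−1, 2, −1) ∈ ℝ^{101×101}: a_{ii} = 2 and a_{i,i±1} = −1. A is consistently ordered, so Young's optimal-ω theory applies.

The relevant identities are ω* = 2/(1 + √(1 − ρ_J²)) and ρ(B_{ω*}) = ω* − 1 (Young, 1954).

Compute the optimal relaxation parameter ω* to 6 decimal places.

ω* = 1.940250

[ρ_J] n=101: ρ(B_J) = cos(π/(n+1)) = cos(π/102) = 0.999526.
root = sin(π/102) = 0.0307951  (since 1−cos² = sin²).
[ω*] 2 ÷ (1 + 0.0307951) = 2 ÷ 1.0307951 = 1.940250.
and ρ(B_{ω*}) = 1.940250 − 1 = 0.940250.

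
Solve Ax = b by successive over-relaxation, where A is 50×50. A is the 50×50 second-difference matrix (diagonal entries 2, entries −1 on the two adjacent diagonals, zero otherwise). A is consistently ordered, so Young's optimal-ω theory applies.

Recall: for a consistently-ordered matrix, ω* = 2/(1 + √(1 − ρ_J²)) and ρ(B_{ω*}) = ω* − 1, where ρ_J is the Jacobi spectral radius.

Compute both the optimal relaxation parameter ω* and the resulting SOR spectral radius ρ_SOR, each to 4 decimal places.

ω* = 1.8840, ρ_SOR = 0.8840

½·tridiag(1,0,1) at n=50: λ_k = cos(kπ/51); max |λ| at k=1 ⇒ ρ_J = cos(π/51) ≈ 0.9981.
√(1−ρ_J²) = |sin(π/51)| = 0.06156
ω* = 2/(1+0.06156) = 1.8840
[ρ_SOR] ω* − 1 = 0.8840.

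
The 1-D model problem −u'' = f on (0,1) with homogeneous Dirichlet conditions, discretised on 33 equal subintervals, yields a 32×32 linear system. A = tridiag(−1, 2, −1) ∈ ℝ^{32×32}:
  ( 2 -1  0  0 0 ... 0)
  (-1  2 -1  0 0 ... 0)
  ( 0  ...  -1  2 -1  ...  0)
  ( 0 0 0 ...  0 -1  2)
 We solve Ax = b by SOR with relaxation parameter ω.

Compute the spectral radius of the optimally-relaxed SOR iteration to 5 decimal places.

n=32: λ(B_J) = 1 − λ(A)/2 = cos(kπ/33); k=1 gives ρ_J = 0.99547.
√(1−ρ_J²) = |sin(π/33)| = 0.095056
ω* = 2 / (1 + 0.095056) = 2 / 1.095056 ≈ 1.82639.
ρ_SOR = ω* − 1 = 1.82639 − 1 = 0.82639.

ρ_SOR = 0.82639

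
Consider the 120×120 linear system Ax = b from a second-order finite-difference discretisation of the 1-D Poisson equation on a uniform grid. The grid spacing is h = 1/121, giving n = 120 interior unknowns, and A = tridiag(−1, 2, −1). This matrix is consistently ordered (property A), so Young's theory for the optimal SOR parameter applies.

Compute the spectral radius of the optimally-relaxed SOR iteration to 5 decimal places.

With n=120, ρ(Jacobi) = cos(π/121) = 0.99966.
√(1−ρ_J²) simplifies to sin(π/121) = 0.025961.
ω* = 2 / (1 + 0.025961) = 2 / 1.025961 ≈ 1.94939.
and ρ(B_{ω*}) = 1.94939 − 1 = 0.94939.

ρ_SOR = 0.94939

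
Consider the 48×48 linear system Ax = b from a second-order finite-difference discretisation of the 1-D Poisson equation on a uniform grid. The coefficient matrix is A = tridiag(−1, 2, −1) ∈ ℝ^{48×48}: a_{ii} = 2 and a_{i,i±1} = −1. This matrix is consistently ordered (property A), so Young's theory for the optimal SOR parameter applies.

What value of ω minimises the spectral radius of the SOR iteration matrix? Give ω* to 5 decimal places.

ω* = 1.87958

½·tridiag(1,0,1) at n=48: λ_k = cos(kπ/49); max |λ| at k=1 ⇒ ρ_J = cos(π/49) ≈ 0.99795.
√(1−ρ_J²) = |sin(π/49)| = 0.064070
ω* = 2 / (1 + 0.064070) = 2 / 1.064070 ≈ 1.87958.
At ω = 1.87958 every |λ(B_ω)| = ω−1, so ρ_SOR = 0.87958.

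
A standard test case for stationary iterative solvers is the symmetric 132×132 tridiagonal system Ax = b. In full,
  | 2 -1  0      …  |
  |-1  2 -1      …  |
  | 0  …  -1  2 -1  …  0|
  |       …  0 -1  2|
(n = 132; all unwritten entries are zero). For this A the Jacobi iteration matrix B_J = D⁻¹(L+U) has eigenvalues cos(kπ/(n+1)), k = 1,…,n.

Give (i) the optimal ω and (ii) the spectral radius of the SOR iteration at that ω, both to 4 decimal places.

ω* = 1.9539, ρ_SOR = 0.9539

n=132: λ(B_J) = 1 − λ(A)/2 = cos(kπ/133); k=1 gives ρ_J = 0.9997.
√(1−ρ_J²) simplifies to sin(π/133) = 0.02362.
Then 2/(1+√(1−ρ_J²)) = 2/(1+0.02362); ω* = 2/1.02362 = 1.9539.
ρ_SOR = ω* − 1 = 1.9539 − 1 = 0.9539.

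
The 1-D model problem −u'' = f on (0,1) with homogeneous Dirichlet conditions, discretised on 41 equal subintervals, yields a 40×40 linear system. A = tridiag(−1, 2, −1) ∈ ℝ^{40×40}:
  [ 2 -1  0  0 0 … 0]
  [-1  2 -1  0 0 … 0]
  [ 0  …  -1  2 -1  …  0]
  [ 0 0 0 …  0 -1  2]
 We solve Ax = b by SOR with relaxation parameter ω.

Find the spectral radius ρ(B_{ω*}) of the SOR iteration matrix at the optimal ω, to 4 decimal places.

ρ_J = max_k |cos(kπ/41)| = cos(π/41) = 0.9971
√(1−ρ_J²) = |sin(π/41)| = 0.07655
Then 2/(1+√(1−ρ_J²)) = 2/(1+0.07655); ω* = 2/1.07655 = 1.8578.
[ρ_SOR] ω* − 1 = 0.8578.

ρ_SOR = 0.8578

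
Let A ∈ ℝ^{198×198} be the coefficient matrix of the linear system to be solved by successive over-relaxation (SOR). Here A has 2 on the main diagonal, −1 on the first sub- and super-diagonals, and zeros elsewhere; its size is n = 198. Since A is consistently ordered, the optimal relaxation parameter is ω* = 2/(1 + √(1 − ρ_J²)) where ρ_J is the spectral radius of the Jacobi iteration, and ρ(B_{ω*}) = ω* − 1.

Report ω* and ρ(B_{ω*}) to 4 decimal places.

ρ_J = max_k |cos(kπ/199)| = cos(π/199) = 0.9999
√(1 − cos²(π/199)) = sin(π/199) ≈ 0.01579.
[ω*] 2 ÷ (1 + 0.01579) = 2 ÷ 1.01579 = 1.9689.
At ω = 1.9689 every |λ(B_ω)| = ω−1, so ρ_SOR = 0.9689.

ω* = 1.9689, ρ_SOR = 0.9689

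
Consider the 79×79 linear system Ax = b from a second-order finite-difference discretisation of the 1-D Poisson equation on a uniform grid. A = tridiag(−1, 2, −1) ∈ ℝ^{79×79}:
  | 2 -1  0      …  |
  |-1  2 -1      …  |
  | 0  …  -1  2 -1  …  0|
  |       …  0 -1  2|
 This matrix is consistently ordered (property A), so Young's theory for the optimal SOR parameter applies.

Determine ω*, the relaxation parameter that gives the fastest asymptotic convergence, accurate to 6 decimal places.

ρ_J = max_k |cos(kπ/80)| = cos(π/80) = 0.999229
√(1−ρ_J²) simplifies to sin(π/80) = 0.0392598.
ω* = 2/(1+0.0392598) = 1.924447
ρ(B_{ω*}) = ω*−1 = 0.924447

ω* = 1.924447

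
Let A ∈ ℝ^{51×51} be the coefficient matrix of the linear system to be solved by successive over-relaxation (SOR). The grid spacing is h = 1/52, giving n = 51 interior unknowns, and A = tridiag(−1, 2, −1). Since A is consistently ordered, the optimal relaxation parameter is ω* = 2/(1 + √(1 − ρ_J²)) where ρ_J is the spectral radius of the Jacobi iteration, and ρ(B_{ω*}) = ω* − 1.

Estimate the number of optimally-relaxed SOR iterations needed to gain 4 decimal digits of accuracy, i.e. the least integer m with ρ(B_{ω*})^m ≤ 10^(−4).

With n=51, ρ(Jacobi) = cos(π/52) = 0.9981756.
√(1−ρ_J²) = |sin(π/52)| = 0.0603785
ω* = 2 / (1 + 0.0603785) = 2 / 1.0603785 ≈ 1.8861190.
ρ_SOR = ω* − 1 ≈ 0.8861190.
(0.8861190)^m ≤ 10^{−4}  ⇒  m·ln(0.8861190) ≤ −4·ln10  ⇒  m ≥ 76.179  ⇒  m = 77

m = 77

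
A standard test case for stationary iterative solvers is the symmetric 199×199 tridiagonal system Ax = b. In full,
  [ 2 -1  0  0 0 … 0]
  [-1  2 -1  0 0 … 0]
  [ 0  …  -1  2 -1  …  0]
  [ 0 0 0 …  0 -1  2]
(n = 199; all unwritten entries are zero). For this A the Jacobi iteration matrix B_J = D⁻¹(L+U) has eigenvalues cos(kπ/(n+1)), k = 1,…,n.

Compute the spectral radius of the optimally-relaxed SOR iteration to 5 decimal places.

ρ_SOR = 0.96907

ρ_J = max_k |cos(kπ/200)| = cos(π/200) = 0.99988
√(1−ρ_J²) = |sin(π/200)| = 0.015707
Young: ω* = 2/(1+√(1−ρ_J²)) = 2/(1+0.015707) = 2/1.015707 = 1.96907.
ρ_SOR = ω* − 1 = 1.96907 − 1 = 0.96907.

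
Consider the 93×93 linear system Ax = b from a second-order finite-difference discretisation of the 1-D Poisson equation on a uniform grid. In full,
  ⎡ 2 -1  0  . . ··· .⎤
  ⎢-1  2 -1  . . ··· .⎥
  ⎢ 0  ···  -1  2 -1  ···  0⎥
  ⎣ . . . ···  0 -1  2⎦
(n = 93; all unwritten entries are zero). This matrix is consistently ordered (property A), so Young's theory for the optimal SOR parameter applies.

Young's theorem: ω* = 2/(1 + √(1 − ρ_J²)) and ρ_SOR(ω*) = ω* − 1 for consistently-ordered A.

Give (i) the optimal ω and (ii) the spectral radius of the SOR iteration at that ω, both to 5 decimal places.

ω* = 1.93533, ρ_SOR = 0.93533

B_J for the 93×93 system has eigenvalues cos(kπ/94); ρ_J = cos(π/94) = 0.99944.
√(1−ρ_J²) = |sin(π/94)| = 0.033415
ω* = 2 / (1 + 0.033415) = 2 / 1.033415 ≈ 1.93533.
Hence ρ(B_{ω*}) = 1.93533 − 1 = 0.93533.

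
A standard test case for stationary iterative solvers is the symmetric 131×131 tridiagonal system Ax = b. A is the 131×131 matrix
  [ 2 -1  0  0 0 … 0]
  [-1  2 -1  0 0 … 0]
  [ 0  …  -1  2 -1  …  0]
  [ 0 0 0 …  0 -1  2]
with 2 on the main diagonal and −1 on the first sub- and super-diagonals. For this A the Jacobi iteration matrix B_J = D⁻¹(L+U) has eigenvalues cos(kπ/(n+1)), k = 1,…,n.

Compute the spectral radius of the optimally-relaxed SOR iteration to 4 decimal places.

B_J for the 131×131 system has eigenvalues cos(kπ/132); ρ_J = cos(π/132) = 0.9997.
1 − cos²(π/132) = sin²(π/132) ⇒ √(1−ρ_J²) = sin(π/132) = 0.02380.
ω* = 2/(1+0.02380) = 1.9535
ρ_SOR = ω* − 1 = 1.9535 − 1 = 0.9535.

ρ_SOR = 0.9535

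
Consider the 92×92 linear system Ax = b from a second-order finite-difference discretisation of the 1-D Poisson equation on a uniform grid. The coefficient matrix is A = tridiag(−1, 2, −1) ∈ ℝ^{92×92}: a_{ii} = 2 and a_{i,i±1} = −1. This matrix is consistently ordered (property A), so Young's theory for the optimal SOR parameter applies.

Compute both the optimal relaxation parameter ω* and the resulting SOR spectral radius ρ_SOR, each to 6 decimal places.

½·tridiag(1,0,1) at n=92: λ_k = cos(kπ/93); max |λ| at k=1 ⇒ ρ_J = cos(π/93) ≈ 0.999429.
√(1−ρ_J²) simplifies to sin(π/93) = 0.0337741.
Young: ω* = 2/(1+√(1−ρ_J²)) = 2/(1+0.0337741) = 2/1.0337741 = 1.934659.
ρ_SOR = ω* − 1 ≈ 0.934659.

ω* = 1.934659, ρ_SOR = 0.934659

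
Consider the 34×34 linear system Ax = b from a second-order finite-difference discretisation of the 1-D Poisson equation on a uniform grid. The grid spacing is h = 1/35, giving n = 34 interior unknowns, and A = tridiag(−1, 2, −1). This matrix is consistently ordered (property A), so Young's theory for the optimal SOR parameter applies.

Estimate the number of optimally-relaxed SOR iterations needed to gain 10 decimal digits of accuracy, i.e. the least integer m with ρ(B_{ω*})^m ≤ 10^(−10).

B_J for the 34×34 system has eigenvalues cos(kπ/35); ρ_J = cos(π/35) = 0.9959743.
1 − cos²(π/35) = sin²(π/35) ⇒ √(1−ρ_J²) = sin(π/35) = 0.0896393.
So ω* = 2/1.0896393 = 1.8354698 (Young).
Hence ρ(B_{ω*}) = 1.8354698 − 1 = 0.8354698.
10·ln10 = 23.0259; −ln(0.8354698) = 0.179761; m = ⌈23.0259/0.179761⌉ = ⌈128.092⌉ = 129.

m = 129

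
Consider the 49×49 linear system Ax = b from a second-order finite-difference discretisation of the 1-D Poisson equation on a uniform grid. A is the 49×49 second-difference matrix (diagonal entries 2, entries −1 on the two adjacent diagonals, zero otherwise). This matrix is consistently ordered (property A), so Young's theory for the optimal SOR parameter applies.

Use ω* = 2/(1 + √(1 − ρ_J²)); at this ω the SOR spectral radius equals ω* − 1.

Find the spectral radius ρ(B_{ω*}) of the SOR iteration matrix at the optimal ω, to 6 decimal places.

ρ_SOR = 0.881838

n=49: λ(B_J) = 1 − λ(A)/2 = cos(kπ/50); k=1 gives ρ_J = 0.998027.
root = sin(π/50) = 0.0627905  (since 1−cos² = sin²).
Then 2/(1+√(1−ρ_J²)) = 2/(1+0.0627905); ω* = 2/1.0627905 = 1.881838.
Hence ρ(B_{ω*}) = 1.881838 − 1 = 0.881838.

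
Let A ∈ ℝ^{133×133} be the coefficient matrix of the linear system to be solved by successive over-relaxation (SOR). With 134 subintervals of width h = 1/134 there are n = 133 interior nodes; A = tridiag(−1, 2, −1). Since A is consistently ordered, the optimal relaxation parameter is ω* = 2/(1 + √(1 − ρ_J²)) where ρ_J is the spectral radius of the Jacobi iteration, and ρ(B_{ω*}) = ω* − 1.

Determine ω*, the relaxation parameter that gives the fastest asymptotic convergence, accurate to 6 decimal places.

With n=133, ρ(Jacobi) = cos(π/134) = 0.999725.
root = sin(π/134) = 0.0234426  (since 1−cos² = sin²).
ω* = 2/(1+0.0234426) = 1.954189
ρ_SOR = ω* − 1 = 1.954189 − 1 = 0.954189.

ω* = 1.954189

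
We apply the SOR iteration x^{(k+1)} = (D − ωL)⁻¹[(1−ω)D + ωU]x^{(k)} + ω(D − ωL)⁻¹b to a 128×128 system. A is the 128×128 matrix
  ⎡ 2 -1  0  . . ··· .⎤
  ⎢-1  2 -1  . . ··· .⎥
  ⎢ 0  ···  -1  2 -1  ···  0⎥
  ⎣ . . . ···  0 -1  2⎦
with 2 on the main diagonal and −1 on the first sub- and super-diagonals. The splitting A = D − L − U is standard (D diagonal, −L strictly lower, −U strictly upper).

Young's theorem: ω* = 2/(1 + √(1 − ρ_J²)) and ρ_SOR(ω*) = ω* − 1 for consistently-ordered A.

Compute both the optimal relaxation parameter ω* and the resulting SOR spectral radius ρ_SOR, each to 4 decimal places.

B_J for the 128×128 system has eigenvalues cos(kπ/129); ρ_J = cos(π/129) = 0.9997.
1 − cos²(π/129) = sin²(π/129) ⇒ √(1−ρ_J²) = sin(π/129) = 0.02435.
ω* = 2/(1+0.02435) = 1.9525
ρ_SOR = ω* − 1 ≈ 0.9525.

ω* = 1.9525, ρ_SOR = 0.9525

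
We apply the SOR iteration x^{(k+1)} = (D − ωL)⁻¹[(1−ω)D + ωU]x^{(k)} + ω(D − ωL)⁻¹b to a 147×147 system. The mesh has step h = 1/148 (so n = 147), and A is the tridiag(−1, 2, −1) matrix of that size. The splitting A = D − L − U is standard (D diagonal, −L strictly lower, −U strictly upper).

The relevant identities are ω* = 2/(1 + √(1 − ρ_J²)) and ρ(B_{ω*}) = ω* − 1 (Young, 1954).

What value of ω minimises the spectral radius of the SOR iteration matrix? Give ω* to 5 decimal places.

[ρ_J] n=147: ρ(B_J) = cos(π/(n+1)) = cos(π/148) = 0.99977.
√(1−ρ_J²) simplifies to sin(π/148) = 0.021225.
ω* = 2/(1 + 0.021225) = 2/1.021225 = 1.95843.
At ω = 1.95843 every |λ(B_ω)| = ω−1, so ρ_SOR = 0.95843.

ω* = 1.95843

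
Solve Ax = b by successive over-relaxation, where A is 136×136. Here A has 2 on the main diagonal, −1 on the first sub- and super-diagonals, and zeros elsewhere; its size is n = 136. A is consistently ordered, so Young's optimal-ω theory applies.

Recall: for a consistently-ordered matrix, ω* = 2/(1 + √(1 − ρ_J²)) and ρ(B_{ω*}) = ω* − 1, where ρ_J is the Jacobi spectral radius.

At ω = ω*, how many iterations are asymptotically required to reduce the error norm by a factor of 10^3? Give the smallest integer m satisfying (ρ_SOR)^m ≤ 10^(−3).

n=136: λ(B_J) = 1 − λ(A)/2 = cos(kπ/137); k=1 gives ρ_J = 0.9997371.
root = sin(π/137) = 0.0229293  (since 1−cos² = sin²).
[ω*] 2 ÷ (1 + 0.0229293) = 2 ÷ 1.0229293 = 1.9551693.
Hence ρ(B_{ω*}) = 1.9551693 − 1 = 0.9551693.
m ≥ 3·ln10 / (−ln 0.9551693) = 150.605; smallest integer m = 151.

m = 151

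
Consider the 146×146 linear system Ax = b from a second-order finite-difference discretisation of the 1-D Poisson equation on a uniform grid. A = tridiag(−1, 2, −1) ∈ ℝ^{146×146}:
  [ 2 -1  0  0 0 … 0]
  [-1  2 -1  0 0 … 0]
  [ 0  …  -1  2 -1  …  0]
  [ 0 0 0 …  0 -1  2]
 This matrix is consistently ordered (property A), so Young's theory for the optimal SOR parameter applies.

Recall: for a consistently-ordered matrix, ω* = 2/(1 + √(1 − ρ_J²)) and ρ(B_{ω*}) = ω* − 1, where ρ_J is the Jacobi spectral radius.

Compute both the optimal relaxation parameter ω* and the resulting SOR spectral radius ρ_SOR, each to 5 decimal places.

½·tridiag(1,0,1) at n=146: λ_k = cos(kπ/147); max |λ| at k=1 ⇒ ρ_J = cos(π/147) ≈ 0.99977.
1 − cos²(π/147) = sin²(π/147) ⇒ √(1−ρ_J²) = sin(π/147) = 0.021370.
Young: ω* = 2/(1+√(1−ρ_J²)) = 2/(1+0.021370) = 2/1.021370 = 1.95815.
ρ(B_{ω*}) = ω*−1 = 0.95815

ω* = 1.95815, ρ_SOR = 0.95815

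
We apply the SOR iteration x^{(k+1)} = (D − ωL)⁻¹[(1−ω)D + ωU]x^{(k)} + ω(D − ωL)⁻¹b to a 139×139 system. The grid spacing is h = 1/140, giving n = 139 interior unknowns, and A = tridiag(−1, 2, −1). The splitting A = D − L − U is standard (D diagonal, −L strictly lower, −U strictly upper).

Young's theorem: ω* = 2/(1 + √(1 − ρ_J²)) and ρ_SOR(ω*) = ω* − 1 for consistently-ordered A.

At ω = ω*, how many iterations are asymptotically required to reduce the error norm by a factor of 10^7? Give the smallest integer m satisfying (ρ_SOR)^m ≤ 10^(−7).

m = 360

With n=139, ρ(Jacobi) = cos(π/140) = 0.9997482.
√(1−ρ_J²) simplifies to sin(π/140) = 0.0224381.
ω* = 2/(1 + 0.0224381) = 2/1.0224381 = 1.9561086.
ρ(B_{ω*}) = ω*−1 = 0.9561086
m ≥ 7·ln10 / (−ln 0.9561086) = 359.107; smallest integer m = 360.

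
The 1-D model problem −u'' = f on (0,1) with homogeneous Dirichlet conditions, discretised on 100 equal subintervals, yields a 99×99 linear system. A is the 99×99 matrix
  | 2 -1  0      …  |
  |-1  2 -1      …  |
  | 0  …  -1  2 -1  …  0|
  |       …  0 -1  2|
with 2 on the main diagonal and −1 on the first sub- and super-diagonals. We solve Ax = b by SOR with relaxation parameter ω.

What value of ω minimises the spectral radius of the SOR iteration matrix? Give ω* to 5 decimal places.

ω* = 1.93909

B_J for the 99×99 system has eigenvalues cos(kπ/100); ρ_J = cos(π/100) = 0.99951.
√(1−ρ_J²) = |sin(π/100)| = 0.031411
ω* = 2/(1+0.031411) = 1.93909
ρ_SOR = ω* − 1 = 1.93909 − 1 = 0.93909.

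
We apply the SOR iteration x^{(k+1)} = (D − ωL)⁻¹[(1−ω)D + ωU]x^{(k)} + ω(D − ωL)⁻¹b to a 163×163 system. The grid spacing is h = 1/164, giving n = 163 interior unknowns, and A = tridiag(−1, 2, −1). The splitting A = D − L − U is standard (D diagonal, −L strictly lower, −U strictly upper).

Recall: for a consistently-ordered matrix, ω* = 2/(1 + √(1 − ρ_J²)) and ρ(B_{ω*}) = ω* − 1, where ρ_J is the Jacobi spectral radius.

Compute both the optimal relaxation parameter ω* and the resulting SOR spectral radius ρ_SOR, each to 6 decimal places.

ω* = 1.962410, ρ_SOR = 0.962410

With n=163, ρ(Jacobi) = cos(π/164) = 0.999817.
√(1−ρ_J²) simplifies to sin(π/164) = 0.0191549.
So ω* = 2/1.0191549 = 1.962410 (Young).
At ω = 1.962410 every |λ(B_ω)| = ω−1, so ρ_SOR = 0.962410.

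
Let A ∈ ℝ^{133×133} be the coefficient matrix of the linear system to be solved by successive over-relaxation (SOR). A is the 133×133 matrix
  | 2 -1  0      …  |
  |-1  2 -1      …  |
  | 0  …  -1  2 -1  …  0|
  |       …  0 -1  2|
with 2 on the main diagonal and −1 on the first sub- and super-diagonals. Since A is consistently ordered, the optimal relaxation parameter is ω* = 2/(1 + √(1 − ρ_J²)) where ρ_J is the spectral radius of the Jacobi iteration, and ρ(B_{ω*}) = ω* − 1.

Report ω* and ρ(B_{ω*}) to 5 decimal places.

B_J for the 133×133 system has eigenvalues cos(kπ/134); ρ_J = cos(π/134) = 0.99973.
√(1 − cos²(π/134)) = sin(π/134) ≈ 0.023443.
Young: ω* = 2/(1+√(1−ρ_J²)) = 2/(1+0.023443) = 2/1.023443 = 1.95419.
At ω = 1.95419 every |λ(B_ω)| = ω−1, so ρ_SOR = 0.95419.

ω* = 1.95419, ρ_SOR = 0.95419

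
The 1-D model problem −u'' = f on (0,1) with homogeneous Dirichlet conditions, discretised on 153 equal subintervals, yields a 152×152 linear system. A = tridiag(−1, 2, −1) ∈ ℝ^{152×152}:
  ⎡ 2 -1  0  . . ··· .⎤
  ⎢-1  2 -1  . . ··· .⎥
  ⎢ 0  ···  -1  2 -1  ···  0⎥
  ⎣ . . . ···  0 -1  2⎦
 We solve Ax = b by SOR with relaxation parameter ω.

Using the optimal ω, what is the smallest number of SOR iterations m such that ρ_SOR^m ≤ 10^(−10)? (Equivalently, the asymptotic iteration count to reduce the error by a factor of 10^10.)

m = 561

½·tridiag(1,0,1) at n=152: λ_k = cos(kπ/153); max |λ| at k=1 ⇒ ρ_J = cos(π/153) ≈ 0.9997892.
√(1 − cos²(π/153)) = sin(π/153) ≈ 0.0205318.
Then 2/(1+√(1−ρ_J²)) = 2/(1+0.0205318); ω* = 2/1.0205318 = 1.9597625.
At ω = 1.9597625 every |λ(B_ω)| = ω−1, so ρ_SOR = 0.9597625.
m ≥ 10·ln10 / (−ln 0.9597625) = 560.658; smallest integer m = 561.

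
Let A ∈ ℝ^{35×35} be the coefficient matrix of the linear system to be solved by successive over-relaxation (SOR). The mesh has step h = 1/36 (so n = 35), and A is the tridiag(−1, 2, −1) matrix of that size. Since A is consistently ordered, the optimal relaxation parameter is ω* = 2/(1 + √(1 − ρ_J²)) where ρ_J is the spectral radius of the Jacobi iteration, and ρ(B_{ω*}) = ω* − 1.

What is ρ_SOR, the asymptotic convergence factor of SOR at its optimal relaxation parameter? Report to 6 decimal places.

[ρ_J] n=35: ρ(B_J) = cos(π/(n+1)) = cos(π/36) = 0.996195.
root = sin(π/36) = 0.0871557  (since 1−cos² = sin²).
[ω*] 2 ÷ (1 + 0.0871557) = 2 ÷ 1.0871557 = 1.839663.
At ω = 1.839663 every |λ(B_ω)| = ω−1, so ρ_SOR = 0.839663.

ρ_SOR = 0.839663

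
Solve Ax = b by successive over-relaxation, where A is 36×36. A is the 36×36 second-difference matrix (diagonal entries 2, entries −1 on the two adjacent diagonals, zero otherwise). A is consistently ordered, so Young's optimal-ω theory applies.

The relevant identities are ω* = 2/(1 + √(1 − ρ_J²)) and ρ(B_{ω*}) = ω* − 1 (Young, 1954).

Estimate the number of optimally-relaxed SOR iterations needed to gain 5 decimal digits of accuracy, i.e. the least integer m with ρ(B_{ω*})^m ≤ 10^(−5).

m = 68

n=36: λ(B_J) = 1 − λ(A)/2 = cos(kπ/37); k=1 gives ρ_J = 0.9963975.
√(1−ρ_J²) simplifies to sin(π/37) = 0.0848059.
ω* = 2 / (1 + 0.0848059) = 2 / 1.0848059 ≈ 1.8436478.
Hence ρ(B_{ω*}) = 1.8436478 − 1 = 0.8436478.
m ≥ 5·ln10 / (−ln 0.8436478) = 67.715; smallest integer m = 68.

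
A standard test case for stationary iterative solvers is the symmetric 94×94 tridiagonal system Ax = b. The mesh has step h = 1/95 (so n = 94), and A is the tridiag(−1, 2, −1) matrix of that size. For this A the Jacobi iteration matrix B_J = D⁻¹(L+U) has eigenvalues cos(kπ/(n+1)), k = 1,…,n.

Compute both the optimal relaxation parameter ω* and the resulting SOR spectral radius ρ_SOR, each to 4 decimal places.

½·tridiag(1,0,1) at n=94: λ_k = cos(kπ/95); max |λ| at k=1 ⇒ ρ_J = cos(π/95) ≈ 0.9995.
√(1−ρ_J²) = |sin(π/95)| = 0.03306
Then 2/(1+√(1−ρ_J²)) = 2/(1+0.03306); ω* = 2/1.03306 = 1.9360.
ρ(B_{ω*}) = ω*−1 = 0.9360

ω* = 1.9360, ρ_SOR = 0.9360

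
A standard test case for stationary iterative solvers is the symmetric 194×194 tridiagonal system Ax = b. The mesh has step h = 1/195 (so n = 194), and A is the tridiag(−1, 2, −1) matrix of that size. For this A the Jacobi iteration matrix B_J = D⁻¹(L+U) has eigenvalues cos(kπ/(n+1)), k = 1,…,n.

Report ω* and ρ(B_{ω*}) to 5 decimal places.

ω* = 1.96829, ρ_SOR = 0.96829

spectrum of D⁻¹(L+U) = {cos(kπ/195) : 1≤k≤194}; ρ_J = cos(π/195) = 0.99987.
√(1−ρ_J²) simplifies to sin(π/195) = 0.016110.
Then 2/(1+√(1−ρ_J²)) = 2/(1+0.016110); ω* = 2/1.016110 = 1.96829.
Hence ρ(B_{ω*}) = 1.96829 − 1 = 0.96829.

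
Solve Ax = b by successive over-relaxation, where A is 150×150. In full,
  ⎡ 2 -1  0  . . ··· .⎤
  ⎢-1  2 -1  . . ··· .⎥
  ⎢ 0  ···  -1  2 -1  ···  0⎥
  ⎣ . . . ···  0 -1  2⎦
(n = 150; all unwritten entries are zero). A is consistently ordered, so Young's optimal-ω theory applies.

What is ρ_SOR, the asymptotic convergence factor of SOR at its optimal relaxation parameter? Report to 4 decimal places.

B_J for the 150×150 system has eigenvalues cos(kπ/151); ρ_J = cos(π/151) = 0.9998.
√(1 − cos²(π/151)) = sin(π/151) ≈ 0.02080.
ω* = 2/(1+0.02080) = 1.9592
ρ(B_{ω*}) = ω*−1 = 0.9592

ρ_SOR = 0.9592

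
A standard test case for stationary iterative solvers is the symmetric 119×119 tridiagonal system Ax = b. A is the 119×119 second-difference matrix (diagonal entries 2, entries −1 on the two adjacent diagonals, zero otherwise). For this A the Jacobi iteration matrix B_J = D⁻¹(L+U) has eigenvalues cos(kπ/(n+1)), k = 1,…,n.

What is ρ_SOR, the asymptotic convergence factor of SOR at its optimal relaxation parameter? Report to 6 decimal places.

ρ_SOR = 0.948982

With n=119, ρ(Jacobi) = cos(π/120) = 0.999657.
√(1−ρ_J²) simplifies to sin(π/120) = 0.0261769.
Young: ω* = 2/(1+√(1−ρ_J²)) = 2/(1+0.0261769) = 2/1.0261769 = 1.948982.
Hence ρ(B_{ω*}) = 1.948982 − 1 = 0.948982.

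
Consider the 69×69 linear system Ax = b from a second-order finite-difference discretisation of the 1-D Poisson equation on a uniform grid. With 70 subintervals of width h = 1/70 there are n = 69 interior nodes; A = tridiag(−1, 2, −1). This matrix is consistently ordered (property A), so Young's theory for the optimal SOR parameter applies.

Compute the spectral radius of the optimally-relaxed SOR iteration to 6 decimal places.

n=69: λ(B_J) = 1 − λ(A)/2 = cos(kπ/70); k=1 gives ρ_J = 0.998993.
√(1−ρ_J²) simplifies to sin(π/70) = 0.0448648.
So ω* = 2/1.0448648 = 1.914123 (Young).
ρ(B_{ω*}) = ω*−1 = 0.914123

ρ_SOR = 0.914123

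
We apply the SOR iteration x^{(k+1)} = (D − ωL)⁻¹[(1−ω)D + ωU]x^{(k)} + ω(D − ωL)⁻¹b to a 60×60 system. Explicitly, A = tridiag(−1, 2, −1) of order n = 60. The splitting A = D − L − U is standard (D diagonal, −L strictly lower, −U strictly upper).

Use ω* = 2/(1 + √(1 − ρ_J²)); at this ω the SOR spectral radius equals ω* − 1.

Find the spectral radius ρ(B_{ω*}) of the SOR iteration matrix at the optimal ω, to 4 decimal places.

[ρ_J] n=60: ρ(B_J) = cos(π/(n+1)) = cos(π/61) = 0.9987.
root = sin(π/61) = 0.05148  (since 1−cos² = sin²).
Young: ω* = 2/(1+√(1−ρ_J²)) = 2/(1+0.05148) = 2/1.05148 = 1.9021.
[ρ_SOR] ω* − 1 = 0.9021.

ρ_SOR = 0.9021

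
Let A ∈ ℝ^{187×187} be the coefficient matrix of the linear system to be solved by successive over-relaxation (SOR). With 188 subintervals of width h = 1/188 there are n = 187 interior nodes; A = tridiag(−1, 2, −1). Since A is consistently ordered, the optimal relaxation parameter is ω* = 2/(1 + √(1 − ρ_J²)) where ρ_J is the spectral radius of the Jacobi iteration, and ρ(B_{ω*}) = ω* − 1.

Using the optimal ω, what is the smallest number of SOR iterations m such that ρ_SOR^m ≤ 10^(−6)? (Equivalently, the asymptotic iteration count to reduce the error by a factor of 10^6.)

m = 414

ρ_J = max_k |cos(kπ/188)| = cos(π/188) = 0.9998604
root = sin(π/188) = 0.0167098  (since 1−cos² = sin²).
Young: ω* = 2/(1+√(1−ρ_J²)) = 2/(1+0.0167098) = 2/1.0167098 = 1.9671297.
[ρ_SOR] ω* − 1 = 0.9671297.
6·ln10 = 13.8155; −ln(0.9671297) = 0.0334227; m = ⌈13.8155/0.0334227⌉ = ⌈413.357⌉ = 414.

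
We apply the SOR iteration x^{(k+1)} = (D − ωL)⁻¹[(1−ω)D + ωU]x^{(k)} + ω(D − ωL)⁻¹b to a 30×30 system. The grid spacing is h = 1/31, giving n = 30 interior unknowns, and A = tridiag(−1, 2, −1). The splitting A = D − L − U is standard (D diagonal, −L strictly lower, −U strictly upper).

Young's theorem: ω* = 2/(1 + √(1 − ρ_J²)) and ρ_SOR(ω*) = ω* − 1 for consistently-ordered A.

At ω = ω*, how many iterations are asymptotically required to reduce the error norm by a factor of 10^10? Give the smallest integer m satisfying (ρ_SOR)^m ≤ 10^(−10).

With n=30, ρ(Jacobi) = cos(π/31) = 0.9948693.
1 − cos²(π/31) = sin²(π/31) ⇒ √(1−ρ_J²) = sin(π/31) = 0.1011683.
Young: ω* = 2/(1+√(1−ρ_J²)) = 2/(1+0.1011683) = 2/1.1011683 = 1.8162528.
and ρ(B_{ω*}) = 1.8162528 − 1 = 0.8162528.
m ≥ 10·ln10 / (−ln 0.8162528) = 113.411; smallest integer m = 114.

m = 114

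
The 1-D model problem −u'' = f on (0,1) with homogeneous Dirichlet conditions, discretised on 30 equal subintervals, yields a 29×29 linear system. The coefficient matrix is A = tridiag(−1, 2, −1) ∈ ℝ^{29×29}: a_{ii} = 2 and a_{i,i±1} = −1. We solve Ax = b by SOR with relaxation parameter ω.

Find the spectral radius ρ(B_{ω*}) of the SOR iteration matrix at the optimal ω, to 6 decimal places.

B_J for the 29×29 system has eigenvalues cos(kπ/30); ρ_J = cos(π/30) = 0.994522.
1 − cos²(π/30) = sin²(π/30) ⇒ √(1−ρ_J²) = sin(π/30) = 0.1045285.
Then 2/(1+√(1−ρ_J²)) = 2/(1+0.1045285); ω* = 2/1.1045285 = 1.810727.
At ω = 1.810727 every |λ(B_ω)| = ω−1, so ρ_SOR = 0.810727.

ρ_SOR = 0.810727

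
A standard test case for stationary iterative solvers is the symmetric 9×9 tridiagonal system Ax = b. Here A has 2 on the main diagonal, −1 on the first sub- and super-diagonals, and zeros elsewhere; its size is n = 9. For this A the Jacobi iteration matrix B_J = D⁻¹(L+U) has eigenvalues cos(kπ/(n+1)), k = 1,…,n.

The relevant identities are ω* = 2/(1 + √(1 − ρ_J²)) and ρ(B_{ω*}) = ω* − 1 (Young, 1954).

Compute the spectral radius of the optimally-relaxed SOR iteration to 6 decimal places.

spectrum of D⁻¹(L+U) = {cos(kπ/10) : 1≤k≤9}; ρ_J = cos(π/10) = 0.951057.
√(1 − cos²(π/10)) = sin(π/10) ≈ 0.3090170.
ω* = 2/(1+0.3090170) = 1.527864
ρ(B_{ω*}) = ω*−1 = 0.527864

ρ_SOR = 0.527864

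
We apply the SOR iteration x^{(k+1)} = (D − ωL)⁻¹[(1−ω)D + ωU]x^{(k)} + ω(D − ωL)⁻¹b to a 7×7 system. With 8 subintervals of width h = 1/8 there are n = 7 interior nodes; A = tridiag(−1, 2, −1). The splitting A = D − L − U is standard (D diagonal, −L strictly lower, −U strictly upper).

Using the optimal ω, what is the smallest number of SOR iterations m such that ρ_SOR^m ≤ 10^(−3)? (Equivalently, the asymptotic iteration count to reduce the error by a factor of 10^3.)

spectrum of D⁻¹(L+U) = {cos(kπ/8) : 1≤k≤7}; ρ_J = cos(π/8) = 0.9238795.
√(1 − cos²(π/8)) = sin(π/8) ≈ 0.3826834.
ω* = 2/(1 + 0.3826834) = 2/1.3826834 = 1.4464627.
Hence ρ(B_{ω*}) = 1.4464627 − 1 = 0.4464627.
For 3 digits: m = 3·ln10 / (−ln 0.4464627) = 6.90776/0.806399 = 8.566; round up → m = 9.

m = 9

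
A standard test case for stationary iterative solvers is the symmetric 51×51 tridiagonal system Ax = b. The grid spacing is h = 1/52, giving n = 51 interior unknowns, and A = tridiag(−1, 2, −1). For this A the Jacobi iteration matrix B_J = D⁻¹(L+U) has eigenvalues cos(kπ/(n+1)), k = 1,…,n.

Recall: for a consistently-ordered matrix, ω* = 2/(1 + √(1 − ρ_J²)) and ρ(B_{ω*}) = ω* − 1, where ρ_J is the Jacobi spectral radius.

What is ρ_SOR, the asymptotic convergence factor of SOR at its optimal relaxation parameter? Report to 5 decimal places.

With n=51, ρ(Jacobi) = cos(π/52) = 0.99818.
√(1 − cos²(π/52)) = sin(π/52) ≈ 0.060378.
Young: ω* = 2/(1+√(1−ρ_J²)) = 2/(1+0.060378) = 2/1.060378 = 1.88612.
Hence ρ(B_{ω*}) = 1.88612 − 1 = 0.88612.

ρ_SOR = 0.88612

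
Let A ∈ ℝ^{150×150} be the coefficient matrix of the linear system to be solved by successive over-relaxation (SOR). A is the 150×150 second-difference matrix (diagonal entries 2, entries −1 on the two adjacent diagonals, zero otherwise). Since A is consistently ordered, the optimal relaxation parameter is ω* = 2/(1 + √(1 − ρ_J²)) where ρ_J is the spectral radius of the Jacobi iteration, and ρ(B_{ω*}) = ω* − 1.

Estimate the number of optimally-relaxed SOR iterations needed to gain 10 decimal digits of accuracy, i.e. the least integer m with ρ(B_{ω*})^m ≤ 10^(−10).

½·tridiag(1,0,1) at n=150: λ_k = cos(kπ/151); max |λ| at k=1 ⇒ ρ_J = cos(π/151) ≈ 0.9997836.
√(1−ρ_J²) = |sin(π/151)| = 0.0208037
ω* = 2/(1+0.0208037) = 1.9592405
Hence ρ(B_{ω*}) = 1.9592405 − 1 = 0.9592405.
10·ln10 = 23.0259; −ln(0.9592405) = 0.0416135; m = ⌈23.0259/0.0416135⌉ = ⌈553.328⌉ = 554.

m = 554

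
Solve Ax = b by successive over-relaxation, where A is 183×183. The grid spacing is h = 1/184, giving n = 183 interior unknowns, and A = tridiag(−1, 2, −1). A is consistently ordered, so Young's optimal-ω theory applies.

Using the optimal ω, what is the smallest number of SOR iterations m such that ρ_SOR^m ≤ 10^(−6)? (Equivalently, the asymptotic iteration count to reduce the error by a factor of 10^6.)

½·tridiag(1,0,1) at n=183: λ_k = cos(kπ/184); max |λ| at k=1 ⇒ ρ_J = cos(π/184) ≈ 0.9998542.
√(1 − cos²(π/184)) = sin(π/184) ≈ 0.0170730.
[ω*] 2 ÷ (1 + 0.0170730) = 2 ÷ 1.0170730 = 1.9664272.
ρ(B_{ω*}) = ω*−1 = 0.9664272
ρ_SOR^m ≤ 10^(−6) ⇔ m ≥ 6·ln10/(−ln 0.9664272) = 13.8155/0.0341493 = 404.562; m = ⌈404.562⌉ = 405.

m = 405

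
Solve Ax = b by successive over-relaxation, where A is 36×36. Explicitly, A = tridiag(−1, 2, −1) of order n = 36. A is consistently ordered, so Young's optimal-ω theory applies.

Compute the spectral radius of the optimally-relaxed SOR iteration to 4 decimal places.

ρ_SOR = 0.8436

[ρ_J] n=36: ρ(B_J) = cos(π/(n+1)) = cos(π/37) = 0.9964.
√(1−ρ_J²) = |sin(π/37)| = 0.08481
ω* = 2/(1+0.08481) = 1.8436
ρ(B_{ω*}) = ω*−1 = 0.8436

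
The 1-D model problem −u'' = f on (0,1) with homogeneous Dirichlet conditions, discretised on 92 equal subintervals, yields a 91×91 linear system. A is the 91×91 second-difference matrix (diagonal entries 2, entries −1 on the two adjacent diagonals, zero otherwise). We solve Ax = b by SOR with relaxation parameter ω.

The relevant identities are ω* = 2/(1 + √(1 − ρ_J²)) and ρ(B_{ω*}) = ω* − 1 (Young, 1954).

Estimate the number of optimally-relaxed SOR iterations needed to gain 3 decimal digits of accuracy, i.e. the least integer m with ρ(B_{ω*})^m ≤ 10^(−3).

½·tridiag(1,0,1) at n=91: λ_k = cos(kπ/92); max |λ| at k=1 ⇒ ρ_J = cos(π/92) ≈ 0.9994170.
√(1 − cos²(π/92)) = sin(π/92) ≈ 0.0341411.
So ω* = 2/1.0341411 = 1.9339721 (Young).
ρ(B_{ω*}) = ω*−1 = 0.9339721
For 3 digits: m = 3·ln10 / (−ln 0.9339721) = 6.90776/0.0683087 = 101.126; round up → m = 102.

m = 102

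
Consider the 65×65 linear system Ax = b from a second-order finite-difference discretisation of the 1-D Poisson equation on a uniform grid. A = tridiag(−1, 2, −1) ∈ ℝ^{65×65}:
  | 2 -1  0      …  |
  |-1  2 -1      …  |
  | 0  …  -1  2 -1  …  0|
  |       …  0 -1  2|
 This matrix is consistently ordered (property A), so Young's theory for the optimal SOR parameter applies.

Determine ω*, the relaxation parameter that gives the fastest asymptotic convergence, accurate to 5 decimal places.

ω* = 1.90916

B_J for the 65×65 system has eigenvalues cos(kπ/66); ρ_J = cos(π/66) = 0.99887.
√(1−ρ_J²) = |sin(π/66)| = 0.047582
ω* = 2/(1+0.047582) = 1.90916
[ρ_SOR] ω* − 1 = 0.90916.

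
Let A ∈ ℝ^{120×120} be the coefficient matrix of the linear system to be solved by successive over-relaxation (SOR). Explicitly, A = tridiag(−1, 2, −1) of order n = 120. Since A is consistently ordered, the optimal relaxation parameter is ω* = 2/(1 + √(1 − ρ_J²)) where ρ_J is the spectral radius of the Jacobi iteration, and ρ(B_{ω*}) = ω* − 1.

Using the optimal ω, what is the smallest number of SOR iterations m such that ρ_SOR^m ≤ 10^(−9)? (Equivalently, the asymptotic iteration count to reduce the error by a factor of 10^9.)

m = 400

n=120: λ(B_J) = 1 − λ(A)/2 = cos(kπ/121); k=1 gives ρ_J = 0.9996630.
√(1−ρ_J²) = |sin(π/121)| = 0.0259607
Young: ω* = 2/(1+√(1−ρ_J²)) = 2/(1+0.0259607) = 2/1.0259607 = 1.9493924.
At ω = 1.9493924 every |λ(B_ω)| = ω−1, so ρ_SOR = 0.9493924.
ρ_SOR^m ≤ 10^(−9) ⇔ m ≥ 9·ln10/(−ln 0.9493924) = 20.7233/0.0519331 = 399.038; m = ⌈399.038⌉ = 400.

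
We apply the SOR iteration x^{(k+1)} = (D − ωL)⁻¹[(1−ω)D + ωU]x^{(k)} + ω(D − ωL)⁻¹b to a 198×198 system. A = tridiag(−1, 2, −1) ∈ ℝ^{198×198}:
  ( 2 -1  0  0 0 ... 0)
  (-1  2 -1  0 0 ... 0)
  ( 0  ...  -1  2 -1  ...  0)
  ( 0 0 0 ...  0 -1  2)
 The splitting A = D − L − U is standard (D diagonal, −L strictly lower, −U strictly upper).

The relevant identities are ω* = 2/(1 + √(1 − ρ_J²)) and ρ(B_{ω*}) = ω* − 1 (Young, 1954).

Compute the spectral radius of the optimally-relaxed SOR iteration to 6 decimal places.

With n=198, ρ(Jacobi) = cos(π/199) = 0.999875.
√(1−ρ_J²) = |sin(π/199)| = 0.0157862
ω* = 2/(1 + 0.0157862) = 2/1.0157862 = 1.968918.
[ρ_SOR] ω* − 1 = 0.968918.

ρ_SOR = 0.968918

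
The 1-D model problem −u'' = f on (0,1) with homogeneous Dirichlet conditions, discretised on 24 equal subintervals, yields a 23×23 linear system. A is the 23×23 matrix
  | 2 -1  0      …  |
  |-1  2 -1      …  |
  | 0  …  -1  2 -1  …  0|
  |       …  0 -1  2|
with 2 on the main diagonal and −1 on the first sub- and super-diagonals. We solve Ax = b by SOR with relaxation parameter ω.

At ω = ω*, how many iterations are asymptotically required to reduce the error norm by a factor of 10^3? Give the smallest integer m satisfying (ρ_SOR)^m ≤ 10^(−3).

With n=23, ρ(Jacobi) = cos(π/24) = 0.9914449.
√(1−ρ_J²) simplifies to sin(π/24) = 0.1305262.
Young: ω* = 2/(1+√(1−ρ_J²)) = 2/(1+0.1305262) = 2/1.1305262 = 1.7690877.
Hence ρ(B_{ω*}) = 1.7690877 − 1 = 0.7690877.
(0.7690877)^m ≤ 10^{−3}  ⇒  m·ln(0.7690877) ≤ −3·ln10  ⇒  m ≥ 26.310  ⇒  m = 27

m = 27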